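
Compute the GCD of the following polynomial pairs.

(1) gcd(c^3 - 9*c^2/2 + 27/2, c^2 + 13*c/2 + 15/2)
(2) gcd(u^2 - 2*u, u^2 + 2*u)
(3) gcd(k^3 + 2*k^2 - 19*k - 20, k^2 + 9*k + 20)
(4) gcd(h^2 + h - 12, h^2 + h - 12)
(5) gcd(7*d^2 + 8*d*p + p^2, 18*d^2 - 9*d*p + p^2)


(1) = c + 3/2
(2) = u
(3) = gcd((k - 4)*(k + 1)*(k + 5), (k + 4)*(k + 5)) = k + 5
(4) = gcd((h - 3)*(h + 4), (h - 3)*(h + 4)) = h^2 + h - 12
(5) = gcd((d + p)*(7*d + p), (-6*d + p)*(-3*d + p)) = 1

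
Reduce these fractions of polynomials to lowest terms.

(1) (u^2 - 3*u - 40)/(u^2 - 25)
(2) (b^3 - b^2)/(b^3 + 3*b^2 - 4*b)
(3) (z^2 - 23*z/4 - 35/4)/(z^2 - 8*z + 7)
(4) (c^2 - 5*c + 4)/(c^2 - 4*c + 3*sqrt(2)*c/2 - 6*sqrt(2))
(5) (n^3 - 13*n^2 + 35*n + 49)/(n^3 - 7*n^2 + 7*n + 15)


(1) = (u - 8)/(u - 5)
(2) = b/(b + 4)
(3) = (4*z + 5)/(4*z - 4)
(4) = (2*c - 2)/(2*c + 3*sqrt(2))
(5) = (n^2 - 14*n + 49)/(n^2 - 8*n + 15)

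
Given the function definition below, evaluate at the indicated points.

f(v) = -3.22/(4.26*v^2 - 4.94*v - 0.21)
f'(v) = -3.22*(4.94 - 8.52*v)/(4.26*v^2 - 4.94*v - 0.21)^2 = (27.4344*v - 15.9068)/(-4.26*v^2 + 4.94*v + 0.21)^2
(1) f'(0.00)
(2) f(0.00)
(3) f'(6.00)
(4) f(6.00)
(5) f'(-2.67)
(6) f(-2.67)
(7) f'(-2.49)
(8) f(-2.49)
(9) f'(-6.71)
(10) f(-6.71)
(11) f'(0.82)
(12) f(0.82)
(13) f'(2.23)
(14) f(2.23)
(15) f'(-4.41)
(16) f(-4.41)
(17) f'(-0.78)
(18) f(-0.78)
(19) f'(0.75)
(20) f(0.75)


(1) = -360.70
(2) = 15.33
(3) = 0.01
(4) = -0.03
(5) = -0.05
(6) = -0.07
(7) = -0.06
(8) = -0.08
(9) = -0.00
(10) = -0.01
(11) = 3.38
(12) = 2.31
(13) = 0.46
(14) = -0.32
(15) = -0.01
(16) = -0.03
(17) = -0.96
(18) = -0.52
(19) = 2.02
(20) = 2.12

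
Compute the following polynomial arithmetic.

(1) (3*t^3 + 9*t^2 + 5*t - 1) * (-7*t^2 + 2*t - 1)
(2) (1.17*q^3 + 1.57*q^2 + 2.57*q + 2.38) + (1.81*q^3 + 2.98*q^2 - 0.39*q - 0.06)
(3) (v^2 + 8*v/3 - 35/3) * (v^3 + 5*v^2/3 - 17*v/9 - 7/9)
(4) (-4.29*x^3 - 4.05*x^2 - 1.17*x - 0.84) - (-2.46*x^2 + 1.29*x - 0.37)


(1) = -21*t^5 - 57*t^4 - 20*t^3 + 8*t^2 - 7*t + 1
(2) = 2.98*q^3 + 4.55*q^2 + 2.18*q + 2.32
(3) = v^5 + 13*v^4/3 - 82*v^3/9 - 682*v^2/27 + 539*v/27 + 245/27
(4) = -4.29*x^3 - 1.59*x^2 - 2.46*x - 0.47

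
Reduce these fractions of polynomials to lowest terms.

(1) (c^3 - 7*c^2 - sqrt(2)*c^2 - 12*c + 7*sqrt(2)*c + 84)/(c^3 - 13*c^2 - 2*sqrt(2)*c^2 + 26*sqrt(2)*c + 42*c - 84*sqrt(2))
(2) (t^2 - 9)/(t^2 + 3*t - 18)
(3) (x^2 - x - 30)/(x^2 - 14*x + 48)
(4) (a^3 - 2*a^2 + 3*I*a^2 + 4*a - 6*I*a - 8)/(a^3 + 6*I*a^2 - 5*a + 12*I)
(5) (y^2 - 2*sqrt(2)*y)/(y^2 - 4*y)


(1) = (c^2 - sqrt(2)*c - 12)/(c^2 + c*(-6 - 2*sqrt(2)) + 12*sqrt(2))
(2) = (t + 3)/(t + 6)
(3) = (x + 5)/(x - 8)
(4) = (a - 2)/(a + 3*I)
(5) = (y - 2*sqrt(2))/(y - 4)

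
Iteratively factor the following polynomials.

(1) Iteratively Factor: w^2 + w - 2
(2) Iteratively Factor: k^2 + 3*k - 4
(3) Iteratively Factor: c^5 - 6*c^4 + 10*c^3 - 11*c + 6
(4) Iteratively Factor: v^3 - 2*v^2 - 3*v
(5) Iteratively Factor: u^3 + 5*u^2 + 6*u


(1) = (w + 2)*(w - 1)
(2) = (k - 1)*(k + 4)
(3) = (c - 1)*(c^4 - 5*c^3 + 5*c^2 + 5*c - 6) = (c - 1)^2*(c^3 - 4*c^2 + c + 6) = (c - 2)*(c - 1)^2*(c^2 - 2*c - 3) = (c - 2)*(c - 1)^2*(c + 1)*(c - 3)
(4) = (v)*(v^2 - 2*v - 3) = v*(v + 1)*(v - 3)
(5) = (u + 2)*(u^2 + 3*u) = u*(u + 2)*(u + 3)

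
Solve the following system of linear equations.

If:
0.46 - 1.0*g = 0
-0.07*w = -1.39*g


Then:
g = 0.46
w = 9.13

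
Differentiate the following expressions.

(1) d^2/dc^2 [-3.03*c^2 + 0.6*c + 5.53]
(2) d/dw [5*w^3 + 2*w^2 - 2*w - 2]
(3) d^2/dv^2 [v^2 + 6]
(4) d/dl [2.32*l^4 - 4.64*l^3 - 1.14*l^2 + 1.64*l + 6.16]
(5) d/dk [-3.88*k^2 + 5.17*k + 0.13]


(1) = -6.06000000000000
(2) = 15*w^2 + 4*w - 2
(3) = 2
(4) = 9.28*l^3 - 13.92*l^2 - 2.28*l + 1.64
(5) = 5.17 - 7.76*k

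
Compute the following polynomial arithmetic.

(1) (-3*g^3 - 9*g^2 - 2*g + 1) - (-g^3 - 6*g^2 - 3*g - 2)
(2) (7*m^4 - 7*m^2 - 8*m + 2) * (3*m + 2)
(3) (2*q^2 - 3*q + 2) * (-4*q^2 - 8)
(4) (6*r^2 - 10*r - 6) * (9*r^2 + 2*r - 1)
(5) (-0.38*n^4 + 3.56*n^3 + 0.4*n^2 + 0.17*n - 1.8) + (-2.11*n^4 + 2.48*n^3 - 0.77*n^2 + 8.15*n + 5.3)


(1) = -2*g^3 - 3*g^2 + g + 3
(2) = 21*m^5 + 14*m^4 - 21*m^3 - 38*m^2 - 10*m + 4
(3) = -8*q^4 + 12*q^3 - 24*q^2 + 24*q - 16
(4) = 54*r^4 - 78*r^3 - 80*r^2 - 2*r + 6
(5) = -2.49*n^4 + 6.04*n^3 - 0.37*n^2 + 8.32*n + 3.5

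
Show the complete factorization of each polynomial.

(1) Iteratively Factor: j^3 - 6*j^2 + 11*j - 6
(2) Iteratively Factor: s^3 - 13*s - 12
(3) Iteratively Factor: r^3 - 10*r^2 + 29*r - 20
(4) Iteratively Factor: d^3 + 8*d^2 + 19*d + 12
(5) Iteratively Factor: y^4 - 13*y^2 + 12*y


(1) = (j - 2)*(j^2 - 4*j + 3) = (j - 3)*(j - 2)*(j - 1)
(2) = (s - 4)*(s^2 + 4*s + 3) = (s - 4)*(s + 3)*(s + 1)
(3) = (r - 1)*(r^2 - 9*r + 20) = (r - 5)*(r - 1)*(r - 4)
(4) = (d + 3)*(d^2 + 5*d + 4) = (d + 3)*(d + 4)*(d + 1)
(5) = (y - 3)*(y^3 + 3*y^2 - 4*y) = y*(y - 3)*(y^2 + 3*y - 4) = y*(y - 3)*(y - 1)*(y + 4)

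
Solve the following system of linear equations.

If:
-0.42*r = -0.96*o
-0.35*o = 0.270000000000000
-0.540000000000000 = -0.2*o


Then:
No Solution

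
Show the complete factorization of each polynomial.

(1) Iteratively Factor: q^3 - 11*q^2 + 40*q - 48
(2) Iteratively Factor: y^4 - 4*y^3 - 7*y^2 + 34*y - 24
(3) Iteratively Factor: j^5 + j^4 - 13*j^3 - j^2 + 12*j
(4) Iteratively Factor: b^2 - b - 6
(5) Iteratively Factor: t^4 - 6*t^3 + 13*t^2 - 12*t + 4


(1) = (q - 3)*(q^2 - 8*q + 16) = (q - 4)*(q - 3)*(q - 4)
(2) = (y - 1)*(y^3 - 3*y^2 - 10*y + 24) = (y - 4)*(y - 1)*(y^2 + y - 6) = (y - 4)*(y - 2)*(y - 1)*(y + 3)
(3) = (j + 1)*(j^4 - 13*j^2 + 12*j) = j*(j + 1)*(j^3 - 13*j + 12) = j*(j - 1)*(j + 1)*(j^2 + j - 12) = j*(j - 1)*(j + 1)*(j + 4)*(j - 3)
(4) = (b - 3)*(b + 2)
(5) = (t - 1)*(t^3 - 5*t^2 + 8*t - 4) = (t - 2)*(t - 1)*(t^2 - 3*t + 2) = (t - 2)*(t - 1)^2*(t - 2)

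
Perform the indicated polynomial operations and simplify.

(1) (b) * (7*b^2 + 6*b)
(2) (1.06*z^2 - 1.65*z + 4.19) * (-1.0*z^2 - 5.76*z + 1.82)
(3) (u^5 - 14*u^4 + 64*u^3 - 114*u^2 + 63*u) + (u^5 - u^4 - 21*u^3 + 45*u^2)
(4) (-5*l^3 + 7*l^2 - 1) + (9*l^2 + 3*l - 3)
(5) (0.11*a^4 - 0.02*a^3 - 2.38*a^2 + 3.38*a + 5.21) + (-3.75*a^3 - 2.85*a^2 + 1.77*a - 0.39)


(1) = 7*b^3 + 6*b^2
(2) = -1.06*z^4 - 4.4556*z^3 + 7.2432*z^2 - 27.1374*z + 7.6258
(3) = 2*u^5 - 15*u^4 + 43*u^3 - 69*u^2 + 63*u
(4) = -5*l^3 + 16*l^2 + 3*l - 4
(5) = 0.11*a^4 - 3.77*a^3 - 5.23*a^2 + 5.15*a + 4.82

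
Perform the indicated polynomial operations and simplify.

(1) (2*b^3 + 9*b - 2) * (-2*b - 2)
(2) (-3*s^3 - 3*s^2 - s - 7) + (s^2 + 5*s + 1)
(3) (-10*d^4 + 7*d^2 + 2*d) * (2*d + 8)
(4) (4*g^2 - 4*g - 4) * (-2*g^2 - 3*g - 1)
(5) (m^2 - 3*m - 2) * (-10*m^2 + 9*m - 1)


(1) = -4*b^4 - 4*b^3 - 18*b^2 - 14*b + 4
(2) = -3*s^3 - 2*s^2 + 4*s - 6
(3) = -20*d^5 - 80*d^4 + 14*d^3 + 60*d^2 + 16*d
(4) = -8*g^4 - 4*g^3 + 16*g^2 + 16*g + 4
(5) = -10*m^4 + 39*m^3 - 8*m^2 - 15*m + 2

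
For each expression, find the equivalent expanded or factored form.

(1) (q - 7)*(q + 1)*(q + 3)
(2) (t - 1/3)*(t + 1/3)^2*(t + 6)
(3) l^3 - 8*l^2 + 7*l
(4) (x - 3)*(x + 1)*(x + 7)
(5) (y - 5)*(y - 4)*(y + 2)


(1) = q^3 - 3*q^2 - 25*q - 21
(2) = t^4 + 19*t^3/3 + 17*t^2/9 - 19*t/27 - 2/9
(3) = l*(l - 7)*(l - 1)
(4) = x^3 + 5*x^2 - 17*x - 21
(5) = y^3 - 7*y^2 + 2*y + 40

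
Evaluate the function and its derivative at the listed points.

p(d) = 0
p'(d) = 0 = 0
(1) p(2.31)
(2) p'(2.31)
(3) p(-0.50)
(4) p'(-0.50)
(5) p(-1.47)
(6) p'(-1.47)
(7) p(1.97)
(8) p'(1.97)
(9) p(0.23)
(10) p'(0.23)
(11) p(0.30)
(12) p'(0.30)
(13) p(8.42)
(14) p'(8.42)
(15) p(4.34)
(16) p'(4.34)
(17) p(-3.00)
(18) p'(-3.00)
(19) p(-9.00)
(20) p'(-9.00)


(1) = 0.00
(2) = 0.00
(3) = 0.00
(4) = 0.00
(5) = 0.00
(6) = 0.00
(7) = 0.00
(8) = 0.00
(9) = 0.00
(10) = 0.00
(11) = 0.00
(12) = 0.00
(13) = 0.00
(14) = 0.00
(15) = 0.00
(16) = 0.00
(17) = 0.00
(18) = 0.00
(19) = 0.00
(20) = 0.00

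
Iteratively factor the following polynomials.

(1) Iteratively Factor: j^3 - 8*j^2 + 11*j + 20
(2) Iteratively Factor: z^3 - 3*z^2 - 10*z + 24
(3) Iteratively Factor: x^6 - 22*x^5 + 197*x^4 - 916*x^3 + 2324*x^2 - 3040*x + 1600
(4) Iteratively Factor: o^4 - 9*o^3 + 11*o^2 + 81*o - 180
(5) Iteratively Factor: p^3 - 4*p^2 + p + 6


(1) = (j - 4)*(j^2 - 4*j - 5) = (j - 5)*(j - 4)*(j + 1)
(2) = (z - 2)*(z^2 - z - 12) = (z - 2)*(z + 3)*(z - 4)
(3) = (x - 4)*(x^5 - 18*x^4 + 125*x^3 - 416*x^2 + 660*x - 400) = (x - 5)*(x - 4)*(x^4 - 13*x^3 + 60*x^2 - 116*x + 80) = (x - 5)*(x - 4)*(x - 2)*(x^3 - 11*x^2 + 38*x - 40) = (x - 5)*(x - 4)*(x - 2)^2*(x^2 - 9*x + 20) = (x - 5)^2*(x - 4)*(x - 2)^2*(x - 4)
(4) = (o - 4)*(o^3 - 5*o^2 - 9*o + 45) = (o - 5)*(o - 4)*(o^2 - 9) = (o - 5)*(o - 4)*(o - 3)*(o + 3)
(5) = (p - 3)*(p^2 - p - 2) = (p - 3)*(p + 1)*(p - 2)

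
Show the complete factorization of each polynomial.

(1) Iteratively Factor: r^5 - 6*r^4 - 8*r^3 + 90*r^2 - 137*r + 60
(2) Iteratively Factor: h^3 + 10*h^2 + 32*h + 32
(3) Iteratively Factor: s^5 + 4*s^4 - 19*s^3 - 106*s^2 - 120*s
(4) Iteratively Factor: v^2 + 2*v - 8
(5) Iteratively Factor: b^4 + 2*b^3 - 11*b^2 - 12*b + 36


(1) = (r - 1)*(r^4 - 5*r^3 - 13*r^2 + 77*r - 60) = (r - 1)*(r + 4)*(r^3 - 9*r^2 + 23*r - 15) = (r - 3)*(r - 1)*(r + 4)*(r^2 - 6*r + 5) = (r - 5)*(r - 3)*(r - 1)*(r + 4)*(r - 1)
(2) = (h + 4)*(h^2 + 6*h + 8) = (h + 4)^2*(h + 2)
(3) = (s - 5)*(s^4 + 9*s^3 + 26*s^2 + 24*s) = (s - 5)*(s + 2)*(s^3 + 7*s^2 + 12*s) = (s - 5)*(s + 2)*(s + 3)*(s^2 + 4*s) = s*(s - 5)*(s + 2)*(s + 3)*(s + 4)
(4) = (v - 2)*(v + 4)
(5) = (b + 3)*(b^3 - b^2 - 8*b + 12) = (b - 2)*(b + 3)*(b^2 + b - 6) = (b - 2)*(b + 3)^2*(b - 2)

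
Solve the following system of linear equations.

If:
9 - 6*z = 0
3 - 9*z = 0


Then:
No Solution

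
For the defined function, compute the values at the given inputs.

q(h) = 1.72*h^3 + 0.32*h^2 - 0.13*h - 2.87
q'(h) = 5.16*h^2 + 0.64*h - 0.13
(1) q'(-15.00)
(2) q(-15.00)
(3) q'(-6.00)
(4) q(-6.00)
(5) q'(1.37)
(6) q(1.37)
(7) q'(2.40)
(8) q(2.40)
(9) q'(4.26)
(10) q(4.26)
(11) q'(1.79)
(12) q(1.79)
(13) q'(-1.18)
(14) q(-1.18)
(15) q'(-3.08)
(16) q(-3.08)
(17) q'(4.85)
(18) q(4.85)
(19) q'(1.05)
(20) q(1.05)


(1) = 1151.27
(2) = -5733.92
(3) = 181.79
(4) = -362.09
(5) = 10.43
(6) = 1.98
(7) = 31.13
(8) = 22.44
(9) = 96.24
(10) = 135.35
(11) = 17.55
(12) = 7.79
(13) = 6.30
(14) = -5.10
(15) = 46.85
(16) = -49.69
(17) = 124.35
(18) = 200.25
(19) = 6.23
(20) = -0.66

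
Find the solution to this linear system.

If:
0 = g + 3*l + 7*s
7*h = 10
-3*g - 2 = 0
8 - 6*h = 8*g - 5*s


Then:
g = -2/3
h = 10/7
l = 22/9
s = -20/21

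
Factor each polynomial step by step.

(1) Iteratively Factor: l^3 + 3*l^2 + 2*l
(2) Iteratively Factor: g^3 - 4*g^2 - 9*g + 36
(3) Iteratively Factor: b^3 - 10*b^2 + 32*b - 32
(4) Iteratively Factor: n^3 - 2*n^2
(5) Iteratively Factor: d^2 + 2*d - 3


(1) = (l + 1)*(l^2 + 2*l) = l*(l + 1)*(l + 2)
(2) = (g + 3)*(g^2 - 7*g + 12) = (g - 4)*(g + 3)*(g - 3)
(3) = (b - 4)*(b^2 - 6*b + 8) = (b - 4)*(b - 2)*(b - 4)
(4) = (n)*(n^2 - 2*n) = n*(n - 2)*(n)
(5) = (d + 3)*(d - 1)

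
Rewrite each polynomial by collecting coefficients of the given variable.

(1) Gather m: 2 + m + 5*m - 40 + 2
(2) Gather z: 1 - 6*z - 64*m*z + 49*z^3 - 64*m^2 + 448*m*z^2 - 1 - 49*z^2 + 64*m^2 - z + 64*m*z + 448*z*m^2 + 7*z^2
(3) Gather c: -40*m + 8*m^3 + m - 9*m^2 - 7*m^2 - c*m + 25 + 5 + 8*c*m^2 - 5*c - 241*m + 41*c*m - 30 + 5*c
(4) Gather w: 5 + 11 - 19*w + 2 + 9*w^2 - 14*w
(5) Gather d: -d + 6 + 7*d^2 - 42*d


(1) = 6*m - 36
(2) = 49*z^3 + z^2*(448*m - 42) + z*(448*m^2 - 7)
(3) = c*(8*m^2 + 40*m) + 8*m^3 - 16*m^2 - 280*m
(4) = 9*w^2 - 33*w + 18
(5) = 7*d^2 - 43*d + 6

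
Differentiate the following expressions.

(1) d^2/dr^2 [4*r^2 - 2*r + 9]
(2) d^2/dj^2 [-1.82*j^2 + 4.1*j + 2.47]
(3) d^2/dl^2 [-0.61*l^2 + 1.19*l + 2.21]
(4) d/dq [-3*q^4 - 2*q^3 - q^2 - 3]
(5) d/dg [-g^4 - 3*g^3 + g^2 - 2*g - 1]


(1) = 8
(2) = -3.64000000000000
(3) = -1.22000000000000
(4) = 2*q*(-6*q^2 - 3*q - 1)
(5) = -4*g^3 - 9*g^2 + 2*g - 2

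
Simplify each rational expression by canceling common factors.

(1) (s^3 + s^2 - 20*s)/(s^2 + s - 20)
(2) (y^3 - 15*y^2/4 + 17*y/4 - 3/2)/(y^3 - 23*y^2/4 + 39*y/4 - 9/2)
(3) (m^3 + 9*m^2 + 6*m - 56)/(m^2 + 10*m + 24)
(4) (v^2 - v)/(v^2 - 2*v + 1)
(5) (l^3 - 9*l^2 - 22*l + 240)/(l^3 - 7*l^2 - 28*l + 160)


(1) = s
(2) = (y - 1)/(y - 3)
(3) = (m^2 + 5*m - 14)/(m + 6)
(4) = v/(v - 1)
(5) = (l - 6)/(l - 4)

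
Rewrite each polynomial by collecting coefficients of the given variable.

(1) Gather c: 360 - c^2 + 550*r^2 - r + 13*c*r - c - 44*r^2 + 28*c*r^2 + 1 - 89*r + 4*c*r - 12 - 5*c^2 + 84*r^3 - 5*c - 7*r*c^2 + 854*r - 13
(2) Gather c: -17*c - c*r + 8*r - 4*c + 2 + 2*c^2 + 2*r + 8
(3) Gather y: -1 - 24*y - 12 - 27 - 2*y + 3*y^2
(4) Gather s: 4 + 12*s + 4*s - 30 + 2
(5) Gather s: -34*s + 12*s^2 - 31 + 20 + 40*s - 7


(1) = c^2*(-7*r - 6) + c*(28*r^2 + 17*r - 6) + 84*r^3 + 506*r^2 + 764*r + 336
(2) = 2*c^2 + c*(-r - 21) + 10*r + 10
(3) = 3*y^2 - 26*y - 40
(4) = 16*s - 24
(5) = 12*s^2 + 6*s - 18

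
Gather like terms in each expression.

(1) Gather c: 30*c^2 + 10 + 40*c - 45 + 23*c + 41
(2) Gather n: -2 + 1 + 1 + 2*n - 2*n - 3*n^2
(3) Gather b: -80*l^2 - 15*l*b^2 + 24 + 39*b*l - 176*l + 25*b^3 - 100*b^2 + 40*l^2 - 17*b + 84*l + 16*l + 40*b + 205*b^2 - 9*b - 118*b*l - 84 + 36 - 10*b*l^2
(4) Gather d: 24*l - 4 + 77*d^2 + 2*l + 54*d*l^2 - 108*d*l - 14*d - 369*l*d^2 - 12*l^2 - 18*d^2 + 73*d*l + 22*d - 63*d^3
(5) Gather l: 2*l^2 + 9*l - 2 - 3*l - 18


(1) = 30*c^2 + 63*c + 6
(2) = -3*n^2
(3) = 25*b^3 + b^2*(105 - 15*l) + b*(-10*l^2 - 79*l + 14) - 40*l^2 - 76*l - 24
(4) = -63*d^3 + d^2*(59 - 369*l) + d*(54*l^2 - 35*l + 8) - 12*l^2 + 26*l - 4
(5) = 2*l^2 + 6*l - 20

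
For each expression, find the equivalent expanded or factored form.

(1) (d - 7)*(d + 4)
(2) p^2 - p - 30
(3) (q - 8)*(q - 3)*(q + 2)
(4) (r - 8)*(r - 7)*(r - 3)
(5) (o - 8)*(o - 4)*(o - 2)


(1) = d^2 - 3*d - 28
(2) = (p - 6)*(p + 5)
(3) = q^3 - 9*q^2 + 2*q + 48
(4) = r^3 - 18*r^2 + 101*r - 168
(5) = o^3 - 14*o^2 + 56*o - 64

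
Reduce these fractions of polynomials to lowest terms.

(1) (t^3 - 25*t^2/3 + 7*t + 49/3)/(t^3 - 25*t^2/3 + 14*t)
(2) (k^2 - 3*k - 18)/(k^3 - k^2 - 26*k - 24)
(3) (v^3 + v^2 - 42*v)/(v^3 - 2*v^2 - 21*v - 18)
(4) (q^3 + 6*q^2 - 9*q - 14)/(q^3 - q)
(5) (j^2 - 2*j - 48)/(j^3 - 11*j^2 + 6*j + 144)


(1) = (t^2 - 6*t - 7)/(t^2 - 6*t)
(2) = (k + 3)/(k^2 + 5*k + 4)
(3) = (v^2 + 7*v)/(v^2 + 4*v + 3)
(4) = (q^2 + 5*q - 14)/(q^2 - q)
(5) = (j + 6)/(j^2 - 3*j - 18)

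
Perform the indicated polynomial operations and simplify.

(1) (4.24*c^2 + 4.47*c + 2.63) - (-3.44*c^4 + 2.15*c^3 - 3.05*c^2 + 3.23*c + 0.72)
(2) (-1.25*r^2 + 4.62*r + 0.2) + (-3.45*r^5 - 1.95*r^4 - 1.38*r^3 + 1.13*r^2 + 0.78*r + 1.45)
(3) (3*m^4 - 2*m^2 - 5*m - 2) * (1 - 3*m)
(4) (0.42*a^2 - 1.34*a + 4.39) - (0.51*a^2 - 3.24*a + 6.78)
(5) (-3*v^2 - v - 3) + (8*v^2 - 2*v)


(1) = 3.44*c^4 - 2.15*c^3 + 7.29*c^2 + 1.24*c + 1.91
(2) = -3.45*r^5 - 1.95*r^4 - 1.38*r^3 - 0.12*r^2 + 5.4*r + 1.65
(3) = -9*m^5 + 3*m^4 + 6*m^3 + 13*m^2 + m - 2
(4) = -0.09*a^2 + 1.9*a - 2.39
(5) = 5*v^2 - 3*v - 3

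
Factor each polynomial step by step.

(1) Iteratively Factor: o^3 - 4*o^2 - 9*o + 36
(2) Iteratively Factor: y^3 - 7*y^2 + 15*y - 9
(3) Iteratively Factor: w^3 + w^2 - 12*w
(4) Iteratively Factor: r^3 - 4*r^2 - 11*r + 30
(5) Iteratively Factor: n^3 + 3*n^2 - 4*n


(1) = (o + 3)*(o^2 - 7*o + 12) = (o - 3)*(o + 3)*(o - 4)
(2) = (y - 3)*(y^2 - 4*y + 3) = (y - 3)^2*(y - 1)
(3) = (w + 4)*(w^2 - 3*w) = (w - 3)*(w + 4)*(w)
(4) = (r - 5)*(r^2 + r - 6) = (r - 5)*(r - 2)*(r + 3)
(5) = (n)*(n^2 + 3*n - 4) = n*(n - 1)*(n + 4)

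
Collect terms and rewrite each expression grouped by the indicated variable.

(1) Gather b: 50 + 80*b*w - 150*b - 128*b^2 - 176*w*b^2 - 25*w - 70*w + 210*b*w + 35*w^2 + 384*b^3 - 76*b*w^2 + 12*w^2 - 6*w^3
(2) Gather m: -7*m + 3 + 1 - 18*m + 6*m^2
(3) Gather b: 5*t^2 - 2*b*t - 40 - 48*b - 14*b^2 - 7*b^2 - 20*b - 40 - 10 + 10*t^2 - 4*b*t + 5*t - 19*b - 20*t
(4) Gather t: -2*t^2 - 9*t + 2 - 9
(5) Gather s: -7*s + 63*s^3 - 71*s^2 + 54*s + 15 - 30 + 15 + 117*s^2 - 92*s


(1) = 384*b^3 + b^2*(-176*w - 128) + b*(-76*w^2 + 290*w - 150) - 6*w^3 + 47*w^2 - 95*w + 50
(2) = 6*m^2 - 25*m + 4
(3) = -21*b^2 + b*(-6*t - 87) + 15*t^2 - 15*t - 90
(4) = -2*t^2 - 9*t - 7
(5) = 63*s^3 + 46*s^2 - 45*s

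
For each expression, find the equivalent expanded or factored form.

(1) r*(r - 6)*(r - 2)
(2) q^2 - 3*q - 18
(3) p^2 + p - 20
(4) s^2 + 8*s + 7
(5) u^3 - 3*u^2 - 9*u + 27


(1) = r^3 - 8*r^2 + 12*r
(2) = (q - 6)*(q + 3)
(3) = (p - 4)*(p + 5)
(4) = (s + 1)*(s + 7)
(5) = (u - 3)^2*(u + 3)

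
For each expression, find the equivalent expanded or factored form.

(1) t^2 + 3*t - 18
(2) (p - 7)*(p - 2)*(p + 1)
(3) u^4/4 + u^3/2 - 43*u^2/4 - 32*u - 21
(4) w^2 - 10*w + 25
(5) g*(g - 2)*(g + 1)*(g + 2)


(1) = (t - 3)*(t + 6)
(2) = p^3 - 8*p^2 + 5*p + 14
(3) = (u/2 + 1/2)*(u/2 + 1)*(u - 7)*(u + 6)
(4) = (w - 5)^2
(5) = g^4 + g^3 - 4*g^2 - 4*g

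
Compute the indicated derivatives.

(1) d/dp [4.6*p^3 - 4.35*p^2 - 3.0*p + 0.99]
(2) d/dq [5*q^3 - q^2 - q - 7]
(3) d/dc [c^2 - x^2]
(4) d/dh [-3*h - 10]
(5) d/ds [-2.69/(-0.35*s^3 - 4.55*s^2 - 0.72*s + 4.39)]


(1) = 13.8*p^2 - 8.7*p - 3.0
(2) = 15*q^2 - 2*q - 1
(3) = 2*c
(4) = -3
(5) = (-2.8245*s^2 - 24.479*s - 1.9368)/(0.35*s^3 + 4.55*s^2 + 0.72*s - 4.39)^2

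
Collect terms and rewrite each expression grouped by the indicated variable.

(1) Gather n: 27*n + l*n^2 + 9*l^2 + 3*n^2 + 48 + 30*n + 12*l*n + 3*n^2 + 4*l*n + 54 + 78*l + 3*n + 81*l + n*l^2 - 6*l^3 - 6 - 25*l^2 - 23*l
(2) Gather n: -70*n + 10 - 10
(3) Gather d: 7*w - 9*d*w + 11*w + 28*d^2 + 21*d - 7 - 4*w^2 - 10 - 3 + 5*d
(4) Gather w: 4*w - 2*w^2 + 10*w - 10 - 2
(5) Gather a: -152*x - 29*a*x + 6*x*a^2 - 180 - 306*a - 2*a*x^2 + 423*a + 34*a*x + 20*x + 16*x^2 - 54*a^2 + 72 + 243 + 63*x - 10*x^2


(1) = -6*l^3 - 16*l^2 + 136*l + n^2*(l + 6) + n*(l^2 + 16*l + 60) + 96
(2) = -70*n
(3) = 28*d^2 + d*(26 - 9*w) - 4*w^2 + 18*w - 20
(4) = -2*w^2 + 14*w - 12
(5) = a^2*(6*x - 54) + a*(-2*x^2 + 5*x + 117) + 6*x^2 - 69*x + 135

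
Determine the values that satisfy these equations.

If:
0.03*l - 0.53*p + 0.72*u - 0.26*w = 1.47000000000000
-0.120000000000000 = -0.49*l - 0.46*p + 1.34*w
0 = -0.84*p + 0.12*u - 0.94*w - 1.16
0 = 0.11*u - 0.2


Then:
l = -2.70
p = 0.06
u = 1.82
w = -1.06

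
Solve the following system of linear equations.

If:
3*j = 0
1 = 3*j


Then:
No Solution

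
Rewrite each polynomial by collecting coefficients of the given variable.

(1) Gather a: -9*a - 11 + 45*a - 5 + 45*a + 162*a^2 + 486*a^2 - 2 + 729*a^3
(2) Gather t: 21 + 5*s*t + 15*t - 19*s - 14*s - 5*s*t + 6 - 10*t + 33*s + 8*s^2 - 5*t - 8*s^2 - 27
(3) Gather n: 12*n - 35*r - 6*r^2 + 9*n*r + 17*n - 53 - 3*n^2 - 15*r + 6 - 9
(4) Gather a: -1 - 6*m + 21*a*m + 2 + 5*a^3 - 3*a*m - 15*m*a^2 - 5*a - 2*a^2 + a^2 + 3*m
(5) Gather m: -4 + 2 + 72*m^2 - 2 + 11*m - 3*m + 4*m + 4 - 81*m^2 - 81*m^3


(1) = 729*a^3 + 648*a^2 + 81*a - 18
(2) = 0
(3) = -3*n^2 + n*(9*r + 29) - 6*r^2 - 50*r - 56
(4) = 5*a^3 + a^2*(-15*m - 1) + a*(18*m - 5) - 3*m + 1
(5) = -81*m^3 - 9*m^2 + 12*m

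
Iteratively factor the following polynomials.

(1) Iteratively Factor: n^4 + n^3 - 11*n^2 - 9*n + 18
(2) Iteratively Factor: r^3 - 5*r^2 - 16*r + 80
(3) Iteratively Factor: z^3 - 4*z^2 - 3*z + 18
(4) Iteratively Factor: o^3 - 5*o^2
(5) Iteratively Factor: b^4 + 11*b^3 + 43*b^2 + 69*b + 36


(1) = (n + 3)*(n^3 - 2*n^2 - 5*n + 6) = (n + 2)*(n + 3)*(n^2 - 4*n + 3) = (n - 1)*(n + 2)*(n + 3)*(n - 3)
(2) = (r - 4)*(r^2 - r - 20) = (r - 4)*(r + 4)*(r - 5)
(3) = (z - 3)*(z^2 - z - 6) = (z - 3)*(z + 2)*(z - 3)
(4) = (o)*(o^2 - 5*o) = o*(o - 5)*(o)
(5) = (b + 4)*(b^3 + 7*b^2 + 15*b + 9) = (b + 3)*(b + 4)*(b^2 + 4*b + 3) = (b + 1)*(b + 3)*(b + 4)*(b + 3)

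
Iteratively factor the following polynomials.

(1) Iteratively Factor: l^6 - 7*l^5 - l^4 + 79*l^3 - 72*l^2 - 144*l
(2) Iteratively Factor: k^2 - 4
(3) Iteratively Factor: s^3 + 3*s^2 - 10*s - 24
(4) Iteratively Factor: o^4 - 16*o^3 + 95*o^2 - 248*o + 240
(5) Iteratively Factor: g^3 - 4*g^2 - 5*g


(1) = (l - 3)*(l^5 - 4*l^4 - 13*l^3 + 40*l^2 + 48*l) = (l - 3)*(l + 1)*(l^4 - 5*l^3 - 8*l^2 + 48*l) = (l - 4)*(l - 3)*(l + 1)*(l^3 - l^2 - 12*l) = (l - 4)*(l - 3)*(l + 1)*(l + 3)*(l^2 - 4*l) = l*(l - 4)*(l - 3)*(l + 1)*(l + 3)*(l - 4)
(2) = (k - 2)*(k + 2)
(3) = (s + 2)*(s^2 + s - 12) = (s - 3)*(s + 2)*(s + 4)
(4) = (o - 4)*(o^3 - 12*o^2 + 47*o - 60) = (o - 5)*(o - 4)*(o^2 - 7*o + 12) = (o - 5)*(o - 4)*(o - 3)*(o - 4)
(5) = (g)*(g^2 - 4*g - 5) = g*(g + 1)*(g - 5)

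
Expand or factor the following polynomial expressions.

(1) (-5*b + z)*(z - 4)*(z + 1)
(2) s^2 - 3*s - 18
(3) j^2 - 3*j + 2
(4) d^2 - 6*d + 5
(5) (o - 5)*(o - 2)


(1) = -5*b*z^2 + 15*b*z + 20*b + z^3 - 3*z^2 - 4*z
(2) = (s - 6)*(s + 3)
(3) = (j - 2)*(j - 1)
(4) = (d - 5)*(d - 1)
(5) = o^2 - 7*o + 10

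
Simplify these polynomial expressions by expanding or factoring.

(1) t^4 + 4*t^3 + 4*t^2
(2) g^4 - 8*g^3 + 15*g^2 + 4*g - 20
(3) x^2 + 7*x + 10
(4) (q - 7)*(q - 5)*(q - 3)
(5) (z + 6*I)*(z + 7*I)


(1) = t^2*(t + 2)^2
(2) = (g - 5)*(g - 2)^2*(g + 1)
(3) = (x + 2)*(x + 5)
(4) = q^3 - 15*q^2 + 71*q - 105
(5) = z^2 + 13*I*z - 42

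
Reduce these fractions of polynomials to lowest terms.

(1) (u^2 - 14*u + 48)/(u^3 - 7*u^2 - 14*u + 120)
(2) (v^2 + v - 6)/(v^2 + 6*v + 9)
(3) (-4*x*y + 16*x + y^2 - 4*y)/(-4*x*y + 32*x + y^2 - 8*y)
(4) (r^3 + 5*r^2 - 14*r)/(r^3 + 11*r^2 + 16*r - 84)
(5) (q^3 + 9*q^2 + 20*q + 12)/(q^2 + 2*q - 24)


(1) = (u - 8)/(u^2 - u - 20)
(2) = (v - 2)/(v + 3)
(3) = (y - 4)/(y - 8)
(4) = r/(r + 6)
(5) = (q^2 + 3*q + 2)/(q - 4)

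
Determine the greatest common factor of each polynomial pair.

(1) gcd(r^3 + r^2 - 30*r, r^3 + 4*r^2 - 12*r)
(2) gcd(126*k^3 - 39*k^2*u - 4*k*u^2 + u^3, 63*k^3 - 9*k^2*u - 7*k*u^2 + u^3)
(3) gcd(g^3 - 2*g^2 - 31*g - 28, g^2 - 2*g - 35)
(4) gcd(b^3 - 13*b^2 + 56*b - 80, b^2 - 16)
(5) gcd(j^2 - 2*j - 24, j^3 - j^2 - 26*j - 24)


(1) = r^2 + 6*r
(2) = 21*k^2 - 10*k*u + u^2
(3) = gcd((g - 7)*(g + 1)*(g + 4), (g - 7)*(g + 5)) = g - 7
(4) = b - 4
(5) = gcd((j - 6)*(j + 4), (j - 6)*(j + 1)*(j + 4)) = j^2 - 2*j - 24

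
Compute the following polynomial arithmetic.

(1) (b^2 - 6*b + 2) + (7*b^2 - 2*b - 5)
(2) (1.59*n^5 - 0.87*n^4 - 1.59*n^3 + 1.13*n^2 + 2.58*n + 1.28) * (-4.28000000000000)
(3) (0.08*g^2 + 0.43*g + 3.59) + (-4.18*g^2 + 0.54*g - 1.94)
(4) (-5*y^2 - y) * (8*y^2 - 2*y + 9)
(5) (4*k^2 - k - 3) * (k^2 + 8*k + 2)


(1) = 8*b^2 - 8*b - 3
(2) = -6.8052*n^5 + 3.7236*n^4 + 6.8052*n^3 - 4.8364*n^2 - 11.0424*n - 5.4784
(3) = -4.1*g^2 + 0.97*g + 1.65
(4) = -40*y^4 + 2*y^3 - 43*y^2 - 9*y
(5) = 4*k^4 + 31*k^3 - 3*k^2 - 26*k - 6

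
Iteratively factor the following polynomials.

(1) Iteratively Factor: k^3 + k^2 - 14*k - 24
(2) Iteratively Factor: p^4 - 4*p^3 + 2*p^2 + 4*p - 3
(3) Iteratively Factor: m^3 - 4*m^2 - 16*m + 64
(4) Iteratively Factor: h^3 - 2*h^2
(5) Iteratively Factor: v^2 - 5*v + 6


(1) = (k - 4)*(k^2 + 5*k + 6) = (k - 4)*(k + 3)*(k + 2)
(2) = (p - 3)*(p^3 - p^2 - p + 1) = (p - 3)*(p + 1)*(p^2 - 2*p + 1) = (p - 3)*(p - 1)*(p + 1)*(p - 1)
(3) = (m - 4)*(m^2 - 16) = (m - 4)^2*(m + 4)
(4) = (h - 2)*(h^2) = h*(h - 2)*(h)
(5) = (v - 3)*(v - 2)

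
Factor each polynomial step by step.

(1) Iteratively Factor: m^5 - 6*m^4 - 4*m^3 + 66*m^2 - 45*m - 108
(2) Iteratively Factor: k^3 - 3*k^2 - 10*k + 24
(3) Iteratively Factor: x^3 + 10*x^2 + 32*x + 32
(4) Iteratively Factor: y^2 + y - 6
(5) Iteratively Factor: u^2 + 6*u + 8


(1) = (m + 1)*(m^4 - 7*m^3 + 3*m^2 + 63*m - 108) = (m + 1)*(m + 3)*(m^3 - 10*m^2 + 33*m - 36) = (m - 3)*(m + 1)*(m + 3)*(m^2 - 7*m + 12) = (m - 4)*(m - 3)*(m + 1)*(m + 3)*(m - 3)
(2) = (k - 4)*(k^2 + k - 6) = (k - 4)*(k + 3)*(k - 2)
(3) = (x + 4)*(x^2 + 6*x + 8) = (x + 4)^2*(x + 2)
(4) = (y + 3)*(y - 2)
(5) = (u + 2)*(u + 4)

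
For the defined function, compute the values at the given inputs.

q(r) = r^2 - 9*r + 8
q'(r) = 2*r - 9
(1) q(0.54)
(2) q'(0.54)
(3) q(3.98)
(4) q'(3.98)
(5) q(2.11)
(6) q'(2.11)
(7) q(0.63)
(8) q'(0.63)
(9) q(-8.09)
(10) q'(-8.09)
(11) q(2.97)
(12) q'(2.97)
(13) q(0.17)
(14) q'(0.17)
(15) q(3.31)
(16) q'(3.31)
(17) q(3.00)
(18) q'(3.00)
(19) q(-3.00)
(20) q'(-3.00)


(1) = 3.43
(2) = -7.92
(3) = -11.98
(4) = -1.04
(5) = -6.54
(6) = -4.78
(7) = 2.73
(8) = -7.74
(9) = 146.26
(10) = -25.18
(11) = -9.91
(12) = -3.06
(13) = 6.50
(14) = -8.66
(15) = -10.83
(16) = -2.38
(17) = -10.00
(18) = -3.00
(19) = 44.00
(20) = -15.00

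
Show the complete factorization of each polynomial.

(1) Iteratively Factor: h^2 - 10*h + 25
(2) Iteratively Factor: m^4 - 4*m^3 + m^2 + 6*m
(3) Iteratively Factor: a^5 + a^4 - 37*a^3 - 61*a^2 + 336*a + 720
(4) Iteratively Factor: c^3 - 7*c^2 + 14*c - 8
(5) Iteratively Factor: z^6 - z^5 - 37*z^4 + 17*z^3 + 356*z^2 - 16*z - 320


(1) = (h - 5)*(h - 5)
(2) = (m + 1)*(m^3 - 5*m^2 + 6*m) = (m - 2)*(m + 1)*(m^2 - 3*m) = m*(m - 2)*(m + 1)*(m - 3)
(3) = (a + 3)*(a^4 - 2*a^3 - 31*a^2 + 32*a + 240) = (a + 3)^2*(a^3 - 5*a^2 - 16*a + 80) = (a + 3)^2*(a + 4)*(a^2 - 9*a + 20) = (a - 5)*(a + 3)^2*(a + 4)*(a - 4)
(4) = (c - 4)*(c^2 - 3*c + 2) = (c - 4)*(c - 1)*(c - 2)
(5) = (z + 1)*(z^5 - 2*z^4 - 35*z^3 + 52*z^2 + 304*z - 320) = (z - 5)*(z + 1)*(z^4 + 3*z^3 - 20*z^2 - 48*z + 64) = (z - 5)*(z + 1)*(z + 4)*(z^3 - z^2 - 16*z + 16) = (z - 5)*(z - 4)*(z + 1)*(z + 4)*(z^2 + 3*z - 4) = (z - 5)*(z - 4)*(z + 1)*(z + 4)^2*(z - 1)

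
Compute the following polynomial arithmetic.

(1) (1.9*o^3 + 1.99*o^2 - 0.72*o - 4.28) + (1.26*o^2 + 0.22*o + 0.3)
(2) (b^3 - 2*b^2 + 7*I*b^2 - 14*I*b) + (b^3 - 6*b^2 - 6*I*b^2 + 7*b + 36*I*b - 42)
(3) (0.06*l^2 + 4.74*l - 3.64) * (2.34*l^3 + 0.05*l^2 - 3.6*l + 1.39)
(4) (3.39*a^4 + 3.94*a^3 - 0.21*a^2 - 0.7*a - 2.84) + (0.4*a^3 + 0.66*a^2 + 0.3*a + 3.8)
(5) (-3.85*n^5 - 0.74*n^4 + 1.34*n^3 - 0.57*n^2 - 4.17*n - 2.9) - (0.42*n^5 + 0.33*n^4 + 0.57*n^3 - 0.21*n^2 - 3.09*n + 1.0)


(1) = 1.9*o^3 + 3.25*o^2 - 0.5*o - 3.98
(2) = 2*b^3 - 8*b^2 + I*b^2 + 7*b + 22*I*b - 42
(3) = 0.1404*l^5 + 11.0946*l^4 - 8.4966*l^3 - 17.1626*l^2 + 19.6926*l - 5.0596
(4) = 3.39*a^4 + 4.34*a^3 + 0.45*a^2 - 0.4*a + 0.96
(5) = -4.27*n^5 - 1.07*n^4 + 0.77*n^3 - 0.36*n^2 - 1.08*n - 3.9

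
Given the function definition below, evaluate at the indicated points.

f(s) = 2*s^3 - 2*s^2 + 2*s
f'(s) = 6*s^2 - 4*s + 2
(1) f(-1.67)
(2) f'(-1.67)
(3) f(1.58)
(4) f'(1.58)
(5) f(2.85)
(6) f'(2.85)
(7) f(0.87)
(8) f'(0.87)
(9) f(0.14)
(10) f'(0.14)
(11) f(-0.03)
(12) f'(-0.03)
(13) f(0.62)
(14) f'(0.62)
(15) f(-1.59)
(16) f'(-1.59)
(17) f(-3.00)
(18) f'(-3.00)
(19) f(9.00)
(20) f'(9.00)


(1) = -18.23
(2) = 25.41
(3) = 6.06
(4) = 10.66
(5) = 35.75
(6) = 39.34
(7) = 1.54
(8) = 3.06
(9) = 0.25
(10) = 1.56
(11) = -0.06
(12) = 2.13
(13) = 0.95
(14) = 1.83
(15) = -16.28
(16) = 23.53
(17) = -78.00
(18) = 68.00
(19) = 1314.00
(20) = 452.00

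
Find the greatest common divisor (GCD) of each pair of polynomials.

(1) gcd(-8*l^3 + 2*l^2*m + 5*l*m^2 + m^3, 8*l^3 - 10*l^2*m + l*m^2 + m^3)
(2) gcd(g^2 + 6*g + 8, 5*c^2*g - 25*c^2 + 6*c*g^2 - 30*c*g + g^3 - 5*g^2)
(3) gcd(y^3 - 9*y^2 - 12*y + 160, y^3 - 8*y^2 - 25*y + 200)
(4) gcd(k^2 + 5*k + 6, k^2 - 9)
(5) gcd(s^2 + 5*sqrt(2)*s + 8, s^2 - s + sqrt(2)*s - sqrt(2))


(1) = 4*l^2 - 3*l*m - m^2
(2) = 1
(3) = y^2 - 13*y + 40
(4) = gcd((k + 2)*(k + 3), (k - 3)*(k + 3)) = k + 3
(5) = s + sqrt(2)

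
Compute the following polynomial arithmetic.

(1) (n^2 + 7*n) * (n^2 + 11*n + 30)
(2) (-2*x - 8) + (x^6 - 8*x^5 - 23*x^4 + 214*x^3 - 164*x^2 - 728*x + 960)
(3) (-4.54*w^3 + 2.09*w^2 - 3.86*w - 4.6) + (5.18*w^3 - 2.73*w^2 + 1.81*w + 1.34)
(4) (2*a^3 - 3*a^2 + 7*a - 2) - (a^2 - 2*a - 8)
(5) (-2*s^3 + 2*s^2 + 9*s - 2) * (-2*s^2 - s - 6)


(1) = n^4 + 18*n^3 + 107*n^2 + 210*n
(2) = x^6 - 8*x^5 - 23*x^4 + 214*x^3 - 164*x^2 - 730*x + 952
(3) = 0.64*w^3 - 0.64*w^2 - 2.05*w - 3.26
(4) = 2*a^3 - 4*a^2 + 9*a + 6
(5) = 4*s^5 - 2*s^4 - 8*s^3 - 17*s^2 - 52*s + 12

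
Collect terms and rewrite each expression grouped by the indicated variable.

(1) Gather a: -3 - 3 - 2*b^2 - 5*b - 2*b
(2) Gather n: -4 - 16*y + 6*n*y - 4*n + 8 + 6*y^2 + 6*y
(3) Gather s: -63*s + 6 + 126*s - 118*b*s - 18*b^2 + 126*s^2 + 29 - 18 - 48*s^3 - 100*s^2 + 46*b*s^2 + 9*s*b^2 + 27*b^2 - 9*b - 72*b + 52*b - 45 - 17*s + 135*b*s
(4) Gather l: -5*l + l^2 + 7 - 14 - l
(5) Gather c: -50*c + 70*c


(1) = -2*b^2 - 7*b - 6
(2) = n*(6*y - 4) + 6*y^2 - 10*y + 4
(3) = 9*b^2 - 29*b - 48*s^3 + s^2*(46*b + 26) + s*(9*b^2 + 17*b + 46) - 28
(4) = l^2 - 6*l - 7
(5) = 20*c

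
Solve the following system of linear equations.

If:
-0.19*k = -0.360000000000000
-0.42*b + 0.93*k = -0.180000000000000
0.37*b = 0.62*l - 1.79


Then:
b = 4.62
k = 1.89
l = 5.65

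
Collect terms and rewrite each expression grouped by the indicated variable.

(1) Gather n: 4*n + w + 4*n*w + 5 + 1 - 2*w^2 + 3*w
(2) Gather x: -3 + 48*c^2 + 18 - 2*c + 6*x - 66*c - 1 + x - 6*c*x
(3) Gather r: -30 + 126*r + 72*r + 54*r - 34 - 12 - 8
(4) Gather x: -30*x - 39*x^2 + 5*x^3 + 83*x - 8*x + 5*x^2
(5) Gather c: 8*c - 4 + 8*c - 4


(1) = n*(4*w + 4) - 2*w^2 + 4*w + 6
(2) = 48*c^2 - 68*c + x*(7 - 6*c) + 14
(3) = 252*r - 84
(4) = 5*x^3 - 34*x^2 + 45*x
(5) = 16*c - 8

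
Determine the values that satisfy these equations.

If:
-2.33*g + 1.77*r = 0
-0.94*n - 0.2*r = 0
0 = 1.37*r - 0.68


Then:
g = 0.38
n = -0.11
r = 0.50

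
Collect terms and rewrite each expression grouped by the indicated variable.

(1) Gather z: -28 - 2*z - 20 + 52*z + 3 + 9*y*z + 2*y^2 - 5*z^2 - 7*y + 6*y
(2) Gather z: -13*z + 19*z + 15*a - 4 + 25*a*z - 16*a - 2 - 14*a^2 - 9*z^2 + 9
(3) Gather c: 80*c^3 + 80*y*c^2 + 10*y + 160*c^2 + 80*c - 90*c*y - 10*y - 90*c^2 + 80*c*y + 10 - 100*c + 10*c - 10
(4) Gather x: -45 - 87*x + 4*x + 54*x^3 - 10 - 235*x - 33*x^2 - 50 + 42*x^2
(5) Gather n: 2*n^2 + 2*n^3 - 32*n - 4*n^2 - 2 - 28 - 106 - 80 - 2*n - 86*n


(1) = 2*y^2 - y - 5*z^2 + z*(9*y + 50) - 45
(2) = -14*a^2 - a - 9*z^2 + z*(25*a + 6) + 3
(3) = 80*c^3 + c^2*(80*y + 70) + c*(-10*y - 10)
(4) = 54*x^3 + 9*x^2 - 318*x - 105
(5) = 2*n^3 - 2*n^2 - 120*n - 216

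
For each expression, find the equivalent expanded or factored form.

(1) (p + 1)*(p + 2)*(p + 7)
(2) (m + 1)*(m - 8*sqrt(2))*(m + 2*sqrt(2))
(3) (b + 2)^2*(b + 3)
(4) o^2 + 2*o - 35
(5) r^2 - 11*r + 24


(1) = p^3 + 10*p^2 + 23*p + 14
(2) = m^3 - 6*sqrt(2)*m^2 + m^2 - 32*m - 6*sqrt(2)*m - 32
(3) = b^3 + 7*b^2 + 16*b + 12
(4) = (o - 5)*(o + 7)
(5) = (r - 8)*(r - 3)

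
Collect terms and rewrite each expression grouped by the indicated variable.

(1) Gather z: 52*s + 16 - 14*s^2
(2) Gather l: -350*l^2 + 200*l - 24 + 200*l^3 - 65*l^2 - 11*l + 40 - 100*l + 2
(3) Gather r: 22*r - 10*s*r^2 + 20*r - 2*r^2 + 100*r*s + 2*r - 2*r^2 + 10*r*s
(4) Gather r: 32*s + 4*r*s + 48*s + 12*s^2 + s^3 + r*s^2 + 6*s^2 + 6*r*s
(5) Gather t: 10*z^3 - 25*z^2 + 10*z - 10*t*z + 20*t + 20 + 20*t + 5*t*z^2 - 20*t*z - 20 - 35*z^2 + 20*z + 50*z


(1) = -14*s^2 + 52*s + 16
(2) = 200*l^3 - 415*l^2 + 89*l + 18
(3) = r^2*(-10*s - 4) + r*(110*s + 44)
(4) = r*(s^2 + 10*s) + s^3 + 18*s^2 + 80*s
(5) = t*(5*z^2 - 30*z + 40) + 10*z^3 - 60*z^2 + 80*z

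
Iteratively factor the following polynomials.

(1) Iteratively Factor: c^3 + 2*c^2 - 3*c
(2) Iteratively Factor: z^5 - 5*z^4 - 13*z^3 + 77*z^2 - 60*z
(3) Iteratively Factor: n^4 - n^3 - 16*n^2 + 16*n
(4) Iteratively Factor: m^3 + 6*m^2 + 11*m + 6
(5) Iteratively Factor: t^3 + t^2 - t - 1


(1) = (c + 3)*(c^2 - c) = c*(c + 3)*(c - 1)
(2) = (z + 4)*(z^4 - 9*z^3 + 23*z^2 - 15*z) = (z - 1)*(z + 4)*(z^3 - 8*z^2 + 15*z) = (z - 3)*(z - 1)*(z + 4)*(z^2 - 5*z) = z*(z - 3)*(z - 1)*(z + 4)*(z - 5)
(3) = (n)*(n^3 - n^2 - 16*n + 16) = n*(n - 1)*(n^2 - 16) = n*(n - 1)*(n + 4)*(n - 4)
(4) = (m + 1)*(m^2 + 5*m + 6) = (m + 1)*(m + 3)*(m + 2)
(5) = (t + 1)*(t^2 - 1) = (t + 1)^2*(t - 1)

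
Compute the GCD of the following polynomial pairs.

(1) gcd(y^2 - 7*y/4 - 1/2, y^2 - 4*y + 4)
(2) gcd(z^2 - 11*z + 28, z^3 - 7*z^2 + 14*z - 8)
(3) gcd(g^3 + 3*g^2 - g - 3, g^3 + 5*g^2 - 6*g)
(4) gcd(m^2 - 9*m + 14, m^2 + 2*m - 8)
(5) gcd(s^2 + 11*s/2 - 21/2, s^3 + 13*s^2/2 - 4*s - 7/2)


(1) = y - 2
(2) = z - 4
(3) = gcd((g - 1)*(g + 1)*(g + 3), g*(g - 1)*(g + 6)) = g - 1
(4) = m - 2
(5) = s + 7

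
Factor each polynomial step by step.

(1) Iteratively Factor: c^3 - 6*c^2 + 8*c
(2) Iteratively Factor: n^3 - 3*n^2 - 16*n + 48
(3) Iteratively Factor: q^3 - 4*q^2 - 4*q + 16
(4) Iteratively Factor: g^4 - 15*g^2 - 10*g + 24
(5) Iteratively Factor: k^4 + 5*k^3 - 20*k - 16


(1) = (c - 4)*(c^2 - 2*c) = (c - 4)*(c - 2)*(c)
(2) = (n - 4)*(n^2 + n - 12) = (n - 4)*(n + 4)*(n - 3)
(3) = (q + 2)*(q^2 - 6*q + 8) = (q - 2)*(q + 2)*(q - 4)
(4) = (g - 1)*(g^3 + g^2 - 14*g - 24) = (g - 1)*(g + 2)*(g^2 - g - 12) = (g - 4)*(g - 1)*(g + 2)*(g + 3)
(5) = (k + 1)*(k^3 + 4*k^2 - 4*k - 16) = (k + 1)*(k + 4)*(k^2 - 4) = (k + 1)*(k + 2)*(k + 4)*(k - 2)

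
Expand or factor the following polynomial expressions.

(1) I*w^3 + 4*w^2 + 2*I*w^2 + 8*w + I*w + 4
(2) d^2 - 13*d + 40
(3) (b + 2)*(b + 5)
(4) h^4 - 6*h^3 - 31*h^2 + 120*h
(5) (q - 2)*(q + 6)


(1) = (w + 1)*(w - 4*I)*(I*w + I)
(2) = (d - 8)*(d - 5)
(3) = b^2 + 7*b + 10
(4) = h*(h - 8)*(h - 3)*(h + 5)
(5) = q^2 + 4*q - 12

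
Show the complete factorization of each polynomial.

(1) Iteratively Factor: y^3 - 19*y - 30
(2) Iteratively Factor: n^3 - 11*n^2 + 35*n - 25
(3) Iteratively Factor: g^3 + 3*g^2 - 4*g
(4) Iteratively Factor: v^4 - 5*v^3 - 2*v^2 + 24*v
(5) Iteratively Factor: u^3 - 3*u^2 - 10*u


(1) = (y + 3)*(y^2 - 3*y - 10) = (y - 5)*(y + 3)*(y + 2)
(2) = (n - 5)*(n^2 - 6*n + 5) = (n - 5)*(n - 1)*(n - 5)
(3) = (g + 4)*(g^2 - g) = (g - 1)*(g + 4)*(g)
(4) = (v - 4)*(v^3 - v^2 - 6*v) = v*(v - 4)*(v^2 - v - 6) = v*(v - 4)*(v + 2)*(v - 3)
(5) = (u)*(u^2 - 3*u - 10) = u*(u + 2)*(u - 5)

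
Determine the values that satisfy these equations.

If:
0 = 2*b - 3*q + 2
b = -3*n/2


Then:
b = 3*q/2 - 1
n = 2/3 - q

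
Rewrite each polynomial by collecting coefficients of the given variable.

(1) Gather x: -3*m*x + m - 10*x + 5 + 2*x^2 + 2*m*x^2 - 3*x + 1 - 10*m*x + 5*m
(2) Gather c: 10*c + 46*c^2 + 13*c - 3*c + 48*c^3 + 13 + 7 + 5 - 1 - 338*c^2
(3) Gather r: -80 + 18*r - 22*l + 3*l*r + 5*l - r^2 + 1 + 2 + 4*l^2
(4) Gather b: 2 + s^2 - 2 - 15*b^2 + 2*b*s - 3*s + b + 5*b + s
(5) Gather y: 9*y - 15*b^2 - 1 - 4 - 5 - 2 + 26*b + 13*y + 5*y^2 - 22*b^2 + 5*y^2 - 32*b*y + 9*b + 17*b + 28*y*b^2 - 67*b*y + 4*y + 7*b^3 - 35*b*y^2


(1) = 6*m + x^2*(2*m + 2) + x*(-13*m - 13) + 6
(2) = 48*c^3 - 292*c^2 + 20*c + 24
(3) = 4*l^2 - 17*l - r^2 + r*(3*l + 18) - 77
(4) = -15*b^2 + b*(2*s + 6) + s^2 - 2*s
(5) = 7*b^3 - 37*b^2 + 52*b + y^2*(10 - 35*b) + y*(28*b^2 - 99*b + 26) - 12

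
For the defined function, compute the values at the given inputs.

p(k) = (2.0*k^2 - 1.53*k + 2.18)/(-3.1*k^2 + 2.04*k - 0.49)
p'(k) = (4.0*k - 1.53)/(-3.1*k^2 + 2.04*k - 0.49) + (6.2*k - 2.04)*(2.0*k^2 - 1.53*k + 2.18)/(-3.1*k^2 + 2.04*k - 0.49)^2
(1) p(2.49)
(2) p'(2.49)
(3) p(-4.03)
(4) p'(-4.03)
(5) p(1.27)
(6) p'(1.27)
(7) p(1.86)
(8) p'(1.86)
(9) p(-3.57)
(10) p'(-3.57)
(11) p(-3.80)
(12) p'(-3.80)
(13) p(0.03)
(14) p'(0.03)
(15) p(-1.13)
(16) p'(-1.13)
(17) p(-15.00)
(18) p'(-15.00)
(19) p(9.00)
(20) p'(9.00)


(1) = -0.74
(2) = 0.10
(3) = -0.69
(4) = -0.02
(5) = -1.19
(6) = 1.18
(7) = -0.84
(8) = 0.28
(9) = -0.70
(10) = -0.02
(11) = -0.70
(12) = -0.02
(13) = -4.95
(14) = -17.99
(15) = -0.96
(16) = -0.39
(17) = -0.65
(18) = -0.00
(19) = -0.64
(20) = 0.00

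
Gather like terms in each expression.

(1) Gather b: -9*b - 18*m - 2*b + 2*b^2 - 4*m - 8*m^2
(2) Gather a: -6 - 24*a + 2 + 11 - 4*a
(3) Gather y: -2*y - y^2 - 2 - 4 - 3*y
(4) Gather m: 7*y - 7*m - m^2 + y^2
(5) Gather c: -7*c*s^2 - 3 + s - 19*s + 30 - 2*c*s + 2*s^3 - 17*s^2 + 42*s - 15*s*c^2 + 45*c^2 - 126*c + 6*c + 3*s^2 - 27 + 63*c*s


(1) = 2*b^2 - 11*b - 8*m^2 - 22*m
(2) = 7 - 28*a
(3) = -y^2 - 5*y - 6
(4) = -m^2 - 7*m + y^2 + 7*y
(5) = c^2*(45 - 15*s) + c*(-7*s^2 + 61*s - 120) + 2*s^3 - 14*s^2 + 24*s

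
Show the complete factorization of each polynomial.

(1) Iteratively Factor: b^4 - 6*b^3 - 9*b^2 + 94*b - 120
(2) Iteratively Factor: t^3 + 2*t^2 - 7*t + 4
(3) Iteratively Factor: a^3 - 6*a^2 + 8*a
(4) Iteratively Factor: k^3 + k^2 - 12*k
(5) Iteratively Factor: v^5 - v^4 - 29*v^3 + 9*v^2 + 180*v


(1) = (b - 2)*(b^3 - 4*b^2 - 17*b + 60) = (b - 2)*(b + 4)*(b^2 - 8*b + 15) = (b - 3)*(b - 2)*(b + 4)*(b - 5)
(2) = (t + 4)*(t^2 - 2*t + 1) = (t - 1)*(t + 4)*(t - 1)
(3) = (a)*(a^2 - 6*a + 8) = a*(a - 2)*(a - 4)
(4) = (k)*(k^2 + k - 12) = k*(k + 4)*(k - 3)
(5) = (v + 4)*(v^4 - 5*v^3 - 9*v^2 + 45*v) = v*(v + 4)*(v^3 - 5*v^2 - 9*v + 45) = v*(v - 5)*(v + 4)*(v^2 - 9) = v*(v - 5)*(v - 3)*(v + 4)*(v + 3)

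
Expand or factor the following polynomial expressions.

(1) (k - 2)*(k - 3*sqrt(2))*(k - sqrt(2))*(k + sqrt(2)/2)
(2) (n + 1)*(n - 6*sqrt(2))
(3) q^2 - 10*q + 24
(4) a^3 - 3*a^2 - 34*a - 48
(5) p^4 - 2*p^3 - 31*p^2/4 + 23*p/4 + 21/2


(1) = k^4 - 7*sqrt(2)*k^3/2 - 2*k^3 + 2*k^2 + 7*sqrt(2)*k^2 - 4*k + 3*sqrt(2)*k - 6*sqrt(2)
(2) = n^2 - 6*sqrt(2)*n + n - 6*sqrt(2)
(3) = (q - 6)*(q - 4)
(4) = (a - 8)*(a + 2)*(a + 3)
(5) = (p - 7/2)*(p - 3/2)*(p + 1)*(p + 2)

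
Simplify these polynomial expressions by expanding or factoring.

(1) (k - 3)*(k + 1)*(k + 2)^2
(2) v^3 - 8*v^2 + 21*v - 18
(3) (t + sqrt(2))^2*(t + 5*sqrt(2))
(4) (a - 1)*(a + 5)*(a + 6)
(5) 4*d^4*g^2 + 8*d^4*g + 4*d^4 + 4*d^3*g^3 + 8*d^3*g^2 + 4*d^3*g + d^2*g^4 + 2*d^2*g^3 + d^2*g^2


(1) = k^4 + 2*k^3 - 7*k^2 - 20*k - 12
(2) = (v - 3)^2*(v - 2)
(3) = t^3 + 7*sqrt(2)*t^2 + 22*t + 10*sqrt(2)
(4) = a^3 + 10*a^2 + 19*a - 30
(5) = (2*d + g)^2*(d*g + d)^2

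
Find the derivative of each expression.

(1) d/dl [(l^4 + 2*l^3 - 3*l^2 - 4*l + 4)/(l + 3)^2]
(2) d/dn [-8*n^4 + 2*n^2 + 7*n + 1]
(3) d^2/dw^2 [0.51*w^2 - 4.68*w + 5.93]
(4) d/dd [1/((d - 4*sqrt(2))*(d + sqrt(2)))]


(1) = 2*(l^4 + 7*l^3 + 9*l^2 - 7*l - 10)/(l^3 + 9*l^2 + 27*l + 27)
(2) = -32*n^3 + 4*n + 7
(3) = 1.02000000000000
(4) = (-2*d + 3*sqrt(2))/(d^4 - 6*sqrt(2)*d^3 + 2*d^2 + 48*sqrt(2)*d + 64)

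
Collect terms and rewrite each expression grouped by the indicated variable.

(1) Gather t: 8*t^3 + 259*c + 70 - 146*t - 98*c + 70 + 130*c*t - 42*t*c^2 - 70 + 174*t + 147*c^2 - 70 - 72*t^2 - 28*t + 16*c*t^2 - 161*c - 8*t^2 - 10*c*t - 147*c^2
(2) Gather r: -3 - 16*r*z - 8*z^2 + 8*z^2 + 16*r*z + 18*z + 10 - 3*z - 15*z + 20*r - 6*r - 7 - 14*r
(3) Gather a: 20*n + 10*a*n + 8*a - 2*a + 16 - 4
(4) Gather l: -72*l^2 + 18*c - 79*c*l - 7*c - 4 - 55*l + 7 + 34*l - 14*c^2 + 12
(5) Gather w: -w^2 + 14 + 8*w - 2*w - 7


(1) = 8*t^3 + t^2*(16*c - 80) + t*(-42*c^2 + 120*c)
(2) = 0
(3) = a*(10*n + 6) + 20*n + 12
(4) = -14*c^2 + 11*c - 72*l^2 + l*(-79*c - 21) + 15
(5) = -w^2 + 6*w + 7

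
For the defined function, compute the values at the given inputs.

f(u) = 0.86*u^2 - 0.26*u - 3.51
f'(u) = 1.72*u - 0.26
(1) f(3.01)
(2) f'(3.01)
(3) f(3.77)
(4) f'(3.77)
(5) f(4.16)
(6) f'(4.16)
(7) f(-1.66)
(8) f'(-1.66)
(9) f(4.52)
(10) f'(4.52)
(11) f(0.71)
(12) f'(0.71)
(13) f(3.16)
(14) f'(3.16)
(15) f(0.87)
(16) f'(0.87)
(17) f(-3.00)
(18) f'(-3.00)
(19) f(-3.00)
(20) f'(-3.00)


(1) = 3.50
(2) = 4.92
(3) = 7.73
(4) = 6.22
(5) = 10.29
(6) = 6.90
(7) = -0.71
(8) = -3.12
(9) = 12.88
(10) = 7.51
(11) = -3.26
(12) = 0.96
(13) = 4.26
(14) = 5.18
(15) = -3.09
(16) = 1.24
(17) = 5.01
(18) = -5.42
(19) = 5.01
(20) = -5.42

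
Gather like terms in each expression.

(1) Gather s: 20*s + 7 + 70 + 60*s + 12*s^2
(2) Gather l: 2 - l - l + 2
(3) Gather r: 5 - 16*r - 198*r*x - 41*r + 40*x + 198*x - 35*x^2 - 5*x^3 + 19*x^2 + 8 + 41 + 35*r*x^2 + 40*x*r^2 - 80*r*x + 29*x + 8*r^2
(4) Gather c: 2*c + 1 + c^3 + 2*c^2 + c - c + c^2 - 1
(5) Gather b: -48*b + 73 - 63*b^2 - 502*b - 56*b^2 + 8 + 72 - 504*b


(1) = 12*s^2 + 80*s + 77
(2) = 4 - 2*l
(3) = r^2*(40*x + 8) + r*(35*x^2 - 278*x - 57) - 5*x^3 - 16*x^2 + 267*x + 54
(4) = c^3 + 3*c^2 + 2*c
(5) = -119*b^2 - 1054*b + 153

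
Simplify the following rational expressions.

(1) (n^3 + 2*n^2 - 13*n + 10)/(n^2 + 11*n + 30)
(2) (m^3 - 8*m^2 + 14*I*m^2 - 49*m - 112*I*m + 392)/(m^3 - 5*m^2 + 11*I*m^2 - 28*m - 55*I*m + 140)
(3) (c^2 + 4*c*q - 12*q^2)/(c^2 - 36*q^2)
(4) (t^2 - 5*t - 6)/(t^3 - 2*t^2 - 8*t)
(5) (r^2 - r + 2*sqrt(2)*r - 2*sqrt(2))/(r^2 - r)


(1) = (n^2 - 3*n + 2)/(n + 6)
(2) = (m^2 + m*(-8 + 7*I) - 56*I)/(m^2 + m*(-5 + 4*I) - 20*I)
(3) = (-c + 2*q)/(-c + 6*q)
(4) = (t^2 - 5*t - 6)/(t^3 - 2*t^2 - 8*t)
(5) = (r + 2*sqrt(2))/r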